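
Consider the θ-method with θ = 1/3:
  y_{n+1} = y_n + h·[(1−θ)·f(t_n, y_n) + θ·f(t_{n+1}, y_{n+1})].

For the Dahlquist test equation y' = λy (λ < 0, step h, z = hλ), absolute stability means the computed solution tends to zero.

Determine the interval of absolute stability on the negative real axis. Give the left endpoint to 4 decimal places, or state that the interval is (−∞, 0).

Set f=λy, z=hλ:
  y_{n+1} = y_n + z·[2/3·y_n + 1/3·y_{n+1}] ⇒ (1 − 1/3z)y_{n+1} = (1 + 2/3z)y_n
  ⇒ R(z) = (1 + 2/3z)/(1 − 1/3z).

Boundary: |R(x)|=1, x<0.
x=-1.13: |R|=0.1792
R=−1: 1+2/3x = −1+1/3x ⇒ -1/3x=2 ⇒ x=2/(-1/3)=-6.0000
Confirm numerically:
  x=-5.523: |R|=0.94403 <1
  x=-5.435: |R|=0.93302 <1
  x=-3.620: |R|=0.64048 <1
  x=-2.968: |R|=0.49196 <1
  x=-6.300: |R|=1.03226 >1
  x=-6.253: |R|=1.02734 >1
So |R|<1 on (-6.0000, 0).

(-6.0000, 0).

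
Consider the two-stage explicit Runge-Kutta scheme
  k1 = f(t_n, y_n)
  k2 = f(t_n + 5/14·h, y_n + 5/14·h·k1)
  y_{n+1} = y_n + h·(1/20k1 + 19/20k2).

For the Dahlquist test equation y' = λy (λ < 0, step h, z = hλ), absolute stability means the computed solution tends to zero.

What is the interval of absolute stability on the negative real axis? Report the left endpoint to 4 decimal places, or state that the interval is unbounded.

z∈(-2.9474,0).

With y'=λy (z=hλ):
  k1=λy_n ⇒ h·k1=z·y_n;  k2=λ(1+5/14z)y_n ⇒ h·k2=z(1+5/14z)y_n
  y_{n+1}/y_n = 1 + 1/20z + 19/20z(1+5/14z) = 1 + z + 19/56z²
  Hence R(z) = 1 + z + 19/56z².

Need |R(x)|<1, x<0.
x=-0.58: |R|=0.5341
R=1: x+19/56x²=0 ⇒ x=−56/19=-2.9474; min R=1−1/(4·19/56)=0.2632>−1
Confirm numerically:
  x=-2.216: |R|=0.45012 <1
  x=-2.139: |R|=0.41334 <1
  x=-1.727: |R|=0.28493 <1
  x=-3.229: |R|=1.30854 >1
  x=-3.228: |R|=1.30735 >1
Interval (-2.9474, 0).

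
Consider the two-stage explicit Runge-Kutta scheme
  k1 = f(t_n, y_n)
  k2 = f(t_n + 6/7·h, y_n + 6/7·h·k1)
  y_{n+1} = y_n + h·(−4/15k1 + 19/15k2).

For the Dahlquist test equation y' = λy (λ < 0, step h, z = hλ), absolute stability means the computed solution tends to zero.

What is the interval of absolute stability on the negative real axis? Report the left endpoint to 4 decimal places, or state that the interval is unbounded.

z∈(-0.9211,0).

With y'=λy (z=hλ):
  k1=λy_n ⇒ h·k1=z·y_n;  k2=λ(1+6/7z)y_n ⇒ h·k2=z(1+6/7z)y_n
  y_{n+1}/y_n = 1 − 4/15z + 19/15z(1+6/7z) = 1 + z + 38/35z²
  ⇒ R(z) = 1 + z + 38/35z².

Find x<0 with |R(x)|<1.
x=-0.5: |R|=0.7714
R=1: x+38/35x²=0 ⇒ x=−35/38=-0.9211; min R=1−1/(4·38/35)=0.7697>−1
Confirm numerically:
  x=-0.755: |R|=0.86388 <1
  x=-0.725: |R|=0.84568 <1
  x=-0.718: |R|=0.84171 <1
  x=-0.596: |R|=0.78966 <1
  x=-1.226: |R|=1.40591 >1
  x=-1.139: |R|=1.26952 >1
  x=-0.989: |R|=1.07296 >1
Stable set (-0.9211, 0).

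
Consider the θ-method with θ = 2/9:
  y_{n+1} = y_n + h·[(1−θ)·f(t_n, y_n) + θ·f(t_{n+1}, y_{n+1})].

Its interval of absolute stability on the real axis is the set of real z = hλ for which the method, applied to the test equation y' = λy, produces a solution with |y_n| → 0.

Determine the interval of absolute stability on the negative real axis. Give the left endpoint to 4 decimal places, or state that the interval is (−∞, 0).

(-3.6000, 0).

Test eqn y'=λy, z=hλ:
  y_{n+1} = y_n + z·[7/9·y_n + 2/9·y_{n+1}] ⇒ (1 − 2/9z)y_{n+1} = (1 + 7/9z)y_n
  ⇒ R(z) = (1 + 7/9z)/(1 − 2/9z).

Find x<0 with |R(x)|<1.
x=-1.19: |R|=0.0589
R=−1: 1+7/9x = −1+2/9x ⇒ -5/9x=2 ⇒ x=2/(-5/9)=-3.6000
Confirm numerically:
  x=-3.122: |R|=0.84322 <1
  x=-2.714: |R|=0.69296 <1
  x=-2.525: |R|=0.61744 <1
  x=-2.024: |R|=0.39608 <1
  x=-4.009: |R|=1.12017 >1
  x=-3.917: |R|=1.09415 >1
  x=-3.876: |R|=1.08238 >1
So |R|<1 on (-3.6000, 0).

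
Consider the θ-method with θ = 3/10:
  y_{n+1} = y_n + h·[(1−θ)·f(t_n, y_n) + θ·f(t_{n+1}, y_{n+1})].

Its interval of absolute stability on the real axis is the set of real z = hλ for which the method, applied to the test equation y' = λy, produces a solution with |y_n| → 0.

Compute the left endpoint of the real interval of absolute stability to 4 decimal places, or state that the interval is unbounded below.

z* = -5.0000.

With y'=λy (z=hλ):
  y_{n+1} = y_n + z·[7/10·y_n + 3/10·y_{n+1}] ⇒ (1 − 3/10z)y_{n+1} = (1 + 7/10z)y_n
  ⇒ R(z) = (1 + 7/10z)/(1 − 3/10z).

Solve |R(x)|<1 on ℝ⁻.
x=-0.3: |R|=0.7248
R=−1: 1+7/10x = −1+3/10x ⇒ -2/5x=2 ⇒ x=2/(-2/5)=-5.0000
Confirm numerically:
  x=-4.910: |R|=0.98544 <1
  x=-4.597: |R|=0.93224 <1
  x=-3.786: |R|=0.77264 <1
  x=-2.519: |R|=0.43476 <1
  x=-5.378: |R|=1.05786 >1
  x=-5.195: |R|=1.03049 >1
Stable set (-5.0000, 0).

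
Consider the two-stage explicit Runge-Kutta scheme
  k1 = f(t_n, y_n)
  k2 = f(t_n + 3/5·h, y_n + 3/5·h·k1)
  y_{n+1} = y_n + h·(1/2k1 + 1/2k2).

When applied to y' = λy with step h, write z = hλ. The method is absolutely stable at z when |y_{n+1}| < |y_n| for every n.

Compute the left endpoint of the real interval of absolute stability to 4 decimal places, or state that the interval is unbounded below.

On y'=λy, z=hλ:
  k1=λy_n ⇒ h·k1=z·y_n;  k2=λ(1+3/5z)y_n ⇒ h·k2=z(1+3/5z)y_n
  y_{n+1}/y_n = 1 + 1/2z + 1/2z(1+3/5z) = 1 + z + 3/10z²
  Hence R(z) = 1 + z + 3/10z².

Need |R(x)|<1, x<0.
x=-0.85: |R|=0.3668
R=1: x+3/10x²=0 ⇒ x=−10/3=-3.3333; min R=1−1/(4·3/10)=0.1667>−1
Confirm numerically:
  x=-3.294: |R|=0.96113 <1
  x=-3.212: |R|=0.88308 <1
  x=-3.100: |R|=0.78300 <1
  x=-2.535: |R|=0.39287 <1
  x=-3.883: |R|=1.64031 >1
  x=-3.422: |R|=1.09103 >1
  x=-3.416: |R|=1.08472 >1
Interval (-3.3333, 0).

z* = -3.3333.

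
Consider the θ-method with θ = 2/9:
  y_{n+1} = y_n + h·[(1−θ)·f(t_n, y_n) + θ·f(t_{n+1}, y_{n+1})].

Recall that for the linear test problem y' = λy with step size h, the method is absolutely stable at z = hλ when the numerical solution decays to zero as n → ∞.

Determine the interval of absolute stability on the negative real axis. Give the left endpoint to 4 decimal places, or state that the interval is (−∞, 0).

With y'=λy (z=hλ):
  y_{n+1} = y_n + z·[7/9·y_n + 2/9·y_{n+1}] ⇒ (1 − 2/9z)y_{n+1} = (1 + 7/9z)y_n
  so R(z) = (1 + 7/9z)/(1 − 2/9z).

Boundary: |R(x)|=1, x<0.
x=-0.71: |R|=0.3868
R=−1: 1+7/9x = −1+2/9x ⇒ -5/9x=2 ⇒ x=2/(-5/9)=-3.6000
Confirm numerically:
  x=-3.246: |R|=0.88575 <1
  x=-2.268: |R|=0.50798 <1
  x=-1.442: |R|=0.09206 <1
  x=-4.059: |R|=1.13407 >1
  x=-3.982: |R|=1.11259 >1
  x=-3.793: |R|=1.05818 >1
Interval (-3.6000, 0).

z∈(-3.6000,0).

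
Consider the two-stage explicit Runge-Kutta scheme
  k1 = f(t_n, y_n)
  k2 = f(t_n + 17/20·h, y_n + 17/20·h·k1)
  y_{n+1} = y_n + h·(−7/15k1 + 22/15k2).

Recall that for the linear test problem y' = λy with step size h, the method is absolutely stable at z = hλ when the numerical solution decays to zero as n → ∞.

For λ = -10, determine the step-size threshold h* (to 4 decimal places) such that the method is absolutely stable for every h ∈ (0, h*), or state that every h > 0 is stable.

With y'=λy (z=hλ):
  k1=λy_n ⇒ h·k1=z·y_n;  k2=λ(1+17/20z)y_n ⇒ h·k2=z(1+17/20z)y_n
  y_{n+1}/y_n = 1 − 7/15z + 22/15z(1+17/20z) = 1 + z + 187/150z²
  so R(z) = 1 + z + 187/150z².

Need |R(x)|<1, x<0.
x=-0.52: |R|=0.8171
R=1: x+187/150x²=0 ⇒ x=−150/187=-0.8021; min R=1−1/(4·187/150)=0.7995>−1
Confirm numerically:
  x=-0.730: |R|=0.93435 <1
  x=-0.569: |R|=0.83462 <1
  x=-0.560: |R|=0.83095 <1
  x=-0.444: |R|=0.80176 <1
  x=-1.323: |R|=1.85908 >1
  x=-1.255: |R|=1.70853 >1
  x=-0.840: |R|=1.03965 >1
Interval (-0.8021, 0).

(-0.8021,0); λ=-10 ⇒ h* = (150/187)/10 = 0.0802.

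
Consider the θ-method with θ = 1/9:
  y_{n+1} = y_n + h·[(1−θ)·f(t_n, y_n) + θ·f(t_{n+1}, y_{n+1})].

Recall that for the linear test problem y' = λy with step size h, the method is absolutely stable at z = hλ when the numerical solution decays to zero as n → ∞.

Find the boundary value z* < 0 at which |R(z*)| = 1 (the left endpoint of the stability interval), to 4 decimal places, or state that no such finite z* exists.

z* = -2.5714.

Set f=λy, z=hλ:
  y_{n+1} = y_n + z·[8/9·y_n + 1/9·y_{n+1}] ⇒ (1 − 1/9z)y_{n+1} = (1 + 8/9z)y_n
  so R(z) = (1 + 8/9z)/(1 − 1/9z).

Solve |R(x)|<1 on ℝ⁻.
x=-0.62: |R|=0.4200
R=−1: 1+8/9x = −1+1/9x ⇒ -7/9x=2 ⇒ x=2/(-7/9)=-2.5714
Confirm numerically:
  x=-1.718: |R|=0.44262 <1
  x=-1.560: |R|=0.32955 <1
  x=-1.366: |R|=0.18599 <1
  x=-3.036: |R|=1.27019 >1
  x=-2.915: |R|=1.20185 >1
Interval (-2.5714, 0).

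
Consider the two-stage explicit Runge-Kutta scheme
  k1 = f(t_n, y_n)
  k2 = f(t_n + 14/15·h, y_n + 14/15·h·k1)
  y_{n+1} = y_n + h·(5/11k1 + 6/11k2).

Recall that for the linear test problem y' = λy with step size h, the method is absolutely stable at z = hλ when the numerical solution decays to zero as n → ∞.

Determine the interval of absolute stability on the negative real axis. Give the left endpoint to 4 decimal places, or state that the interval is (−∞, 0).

(-1.9643, 0).

With y'=λy (z=hλ):
  k1=λy_n ⇒ h·k1=z·y_n;  k2=λ(1+14/15z)y_n ⇒ h·k2=z(1+14/15z)y_n
  y_{n+1}/y_n = 1 + 5/11z + 6/11z(1+14/15z) = 1 + z + 28/55z²
  so R(z) = 1 + z + 28/55z².

Find x<0 with |R(x)|<1.
x=-0.59: |R|=0.5872
R=1: x+28/55x²=0 ⇒ x=−55/28=-1.9643; min R=1−1/(4·28/55)=0.5089>−1
Confirm numerically:
  x=-1.918: |R|=0.95480 <1
  x=-1.363: |R|=0.58277 <1
  x=-1.087: |R|=0.51453 <1
  x=-2.485: |R|=1.65875 >1
  x=-2.415: |R|=1.55413 >1
  x=-2.014: |R|=1.05097 >1
Stable set (-1.9643, 0).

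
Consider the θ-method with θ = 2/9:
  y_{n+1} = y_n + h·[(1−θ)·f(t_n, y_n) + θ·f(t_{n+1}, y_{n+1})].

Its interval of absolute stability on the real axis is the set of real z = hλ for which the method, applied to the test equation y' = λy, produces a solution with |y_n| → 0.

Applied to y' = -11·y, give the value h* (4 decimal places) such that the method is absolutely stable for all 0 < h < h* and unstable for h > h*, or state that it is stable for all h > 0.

Set f=λy, z=hλ:
  y_{n+1} = y_n + z·[7/9·y_n + 2/9·y_{n+1}] ⇒ (1 − 2/9z)y_{n+1} = (1 + 7/9z)y_n
  so R(z) = (1 + 7/9z)/(1 − 2/9z).

Solve |R(x)|<1 on ℝ⁻.
x=-1.15: |R|=0.0841
R=−1: 1+7/9x = −1+2/9x ⇒ -5/9x=2 ⇒ x=2/(-5/9)=-3.6000
Confirm numerically:
  x=-2.734: |R|=0.70072 <1
  x=-2.694: |R|=0.68515 <1
  x=-2.075: |R|=0.42015 <1
  x=-3.856: |R|=1.07659 >1
  x=-3.793: |R|=1.05818 >1
  x=-3.622: |R|=1.00677 >1
Stable set (-3.6000, 0).

(-3.6000,0); λ=-11 ⇒ h* = (18/5)/11 = 0.3273.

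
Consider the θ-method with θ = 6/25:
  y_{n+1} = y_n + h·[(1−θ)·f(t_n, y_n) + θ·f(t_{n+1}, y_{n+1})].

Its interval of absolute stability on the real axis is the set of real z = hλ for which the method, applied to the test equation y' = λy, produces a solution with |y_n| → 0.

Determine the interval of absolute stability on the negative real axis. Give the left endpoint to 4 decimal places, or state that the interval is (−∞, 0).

On y'=λy, z=hλ:
  y_{n+1} = y_n + z·[19/25·y_n + 6/25·y_{n+1}] ⇒ (1 − 6/25z)y_{n+1} = (1 + 19/25z)y_n
  Hence R(z) = (1 + 19/25z)/(1 − 6/25z).

Need |R(x)|<1, x<0.
x=-1.28: |R|=0.0208
R=−1: 1+19/25x = −1+6/25x ⇒ -13/25x=2 ⇒ x=2/(-13/25)=-3.8462
Confirm numerically:
  x=-3.308: |R|=0.84401 <1
  x=-2.878: |R|=0.70223 <1
  x=-2.876: |R|=0.70153 <1
  x=-4.297: |R|=1.11541 >1
  x=-3.991: |R|=1.03847 >1
  x=-3.881: |R|=1.00938 >1
Stable set (-3.8462, 0).

z∈(-3.8462,0).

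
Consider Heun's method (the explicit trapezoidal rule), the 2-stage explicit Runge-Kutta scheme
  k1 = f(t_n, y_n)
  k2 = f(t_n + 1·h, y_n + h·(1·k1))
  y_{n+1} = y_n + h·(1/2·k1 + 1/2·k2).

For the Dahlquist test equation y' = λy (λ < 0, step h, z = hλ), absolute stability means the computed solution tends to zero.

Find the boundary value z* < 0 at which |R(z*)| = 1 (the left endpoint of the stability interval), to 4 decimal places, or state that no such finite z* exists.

Test eqn y'=λy, z=hλ:
  order 2, 2-stage ⇒ R(z)=1+z+z^2/2
  (e.g. R(-1.74)=0.77380, |R|=0.77380)

Boundary: |R(x)|=1, x<0.
x=-1.74: |R|=0.7738
|R(-2.35)|=1.4113 |R(-1.78)|=0.8042 |R(-0.73)|=0.5364
Bisect:
  x_lo=-2.6891 |R|=1.9266  x_hi=-0.2166 |R|=0.8069
  mid=-1.45284 |R|=0.60253 →hi
  mid=-2.07098 |R|=1.07350 →lo
  mid=-1.76191 |R|=0.79025 →hi
  mid=-1.91645 |R|=0.91994 →hi
  mid=-1.99371 |R|=0.99373 →hi
  mid=-2.03235 |R|=1.03287 →lo
  mid=-2.01303 |R|=1.01311 →lo
  ...
  [-2.00005,-1.99990] ⇒ x*=-2.0000
So |R|<1 on (-2.0000, 0).

left endpoint -2.0000.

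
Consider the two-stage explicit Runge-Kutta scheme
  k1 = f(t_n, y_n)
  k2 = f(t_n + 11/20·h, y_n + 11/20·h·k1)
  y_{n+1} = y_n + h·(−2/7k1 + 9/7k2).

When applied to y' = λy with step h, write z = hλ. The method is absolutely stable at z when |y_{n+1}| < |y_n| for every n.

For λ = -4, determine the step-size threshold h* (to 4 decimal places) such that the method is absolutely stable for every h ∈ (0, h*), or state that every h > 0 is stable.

With y'=λy (z=hλ):
  k1=λy_n ⇒ h·k1=z·y_n;  k2=λ(1+11/20z)y_n ⇒ h·k2=z(1+11/20z)y_n
  y_{n+1}/y_n = 1 − 2/7z + 9/7z(1+11/20z) = 1 + z + 99/140z²
  R(z) = 1 + z + 99/140z².

Find x<0 with |R(x)|<1.
x=-1.69: |R|=1.3297
R=1: x+99/140x²=0 ⇒ x=−140/99=-1.4141; min R=1−1/(4·99/140)=0.6465>−1
Confirm numerically:
  x=-1.154: |R|=0.78771 <1
  x=-0.664: |R|=0.64778 <1
  x=-0.582: |R|=0.65753 <1
  x=-1.885: |R|=1.62764 >1
  x=-1.470: |R|=1.05807 >1
Interval (-1.4141, 0).

(-1.4141,0); λ=-4 ⇒ h* = (140/99)/4 = 0.3535.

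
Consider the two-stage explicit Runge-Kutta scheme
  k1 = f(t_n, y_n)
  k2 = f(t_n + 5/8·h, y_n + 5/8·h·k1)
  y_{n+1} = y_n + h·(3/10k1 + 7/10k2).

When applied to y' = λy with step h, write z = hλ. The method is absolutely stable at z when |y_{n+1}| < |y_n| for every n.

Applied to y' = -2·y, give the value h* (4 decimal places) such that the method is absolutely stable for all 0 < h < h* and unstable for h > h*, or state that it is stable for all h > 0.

With y'=λy (z=hλ):
  k1=λy_n ⇒ h·k1=z·y_n;  k2=λ(1+5/8z)y_n ⇒ h·k2=z(1+5/8z)y_n
  y_{n+1}/y_n = 1 + 3/10z + 7/10z(1+5/8z) = 1 + z + 7/16z²
  R(z) = 1 + z + 7/16z².

Solve |R(x)|<1 on ℝ⁻.
x=-1.59: |R|=0.5160
R=1: x+7/16x²=0 ⇒ x=−16/7=-2.2857; min R=1−1/(4·7/16)=0.4286>−1
Confirm numerically:
  x=-1.891: |R|=0.67345 <1
  x=-1.580: |R|=0.51218 <1
  x=-1.509: |R|=0.48722 <1
  x=-1.481: |R|=0.47860 <1
  x=-2.577: |R|=1.32841 >1
  x=-2.511: |R|=1.24749 >1
  x=-2.333: |R|=1.04826 >1
So |R|<1 on (-2.2857, 0).

(-2.2857,0); λ=-2 ⇒ h* = (16/7)/2 = 1.1429.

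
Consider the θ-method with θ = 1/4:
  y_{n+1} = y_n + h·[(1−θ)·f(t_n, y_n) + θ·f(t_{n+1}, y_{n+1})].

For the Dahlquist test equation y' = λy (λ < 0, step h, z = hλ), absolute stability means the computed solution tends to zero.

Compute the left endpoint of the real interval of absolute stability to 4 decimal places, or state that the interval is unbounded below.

Set f=λy, z=hλ:
  y_{n+1} = y_n + z·[3/4·y_n + 1/4·y_{n+1}] ⇒ (1 − 1/4z)y_{n+1} = (1 + 3/4z)y_n
  so R(z) = (1 + 3/4z)/(1 − 1/4z).

Find x<0 with |R(x)|<1.
x=-1.03: |R|=0.1809
R=−1: 1+3/4x = −1+1/4x ⇒ -1/2x=2 ⇒ x=2/(-1/2)=-4.0000
Confirm numerically:
  x=-3.440: |R|=0.84946 <1
  x=-3.122: |R|=0.75344 <1
  x=-2.994: |R|=0.71232 <1
  x=-2.096: |R|=0.37533 <1
  x=-4.597: |R|=1.13889 >1
  x=-4.587: |R|=1.13672 >1
Interval (-4.0000, 0).

z* = -4.0000.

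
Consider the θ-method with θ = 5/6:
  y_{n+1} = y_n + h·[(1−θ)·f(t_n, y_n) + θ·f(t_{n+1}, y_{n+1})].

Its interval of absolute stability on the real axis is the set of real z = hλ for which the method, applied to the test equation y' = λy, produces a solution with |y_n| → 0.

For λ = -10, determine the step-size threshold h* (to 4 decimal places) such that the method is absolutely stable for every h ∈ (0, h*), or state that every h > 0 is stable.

On y'=λy, z=hλ:
  y_{n+1} = y_n + z·[1/6·y_n + 5/6·y_{n+1}] ⇒ (1 − 5/6z)y_{n+1} = (1 + 1/6z)y_n
  so R(z) = (1 + 1/6z)/(1 − 5/6z).

Need |R(x)|<1, x<0.
x=-0.55: |R|=0.6229
x=-2: |R|=0.2500
x=-10: |R|=0.0714
x=-100: |R|=0.1858
θ=5/6≥1/2 ⇒ |1+1/6x|<|1−5/6x| ∀x<0 ⇒ interval (−∞,0).

interval (−∞, 0). Any h>0 works for λ=-10.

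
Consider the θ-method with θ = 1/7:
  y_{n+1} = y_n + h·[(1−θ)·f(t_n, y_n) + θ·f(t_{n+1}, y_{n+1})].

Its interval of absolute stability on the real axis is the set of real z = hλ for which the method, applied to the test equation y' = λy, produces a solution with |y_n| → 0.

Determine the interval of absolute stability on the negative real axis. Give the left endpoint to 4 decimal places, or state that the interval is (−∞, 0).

On y'=λy, z=hλ:
  y_{n+1} = y_n + z·[6/7·y_n + 1/7·y_{n+1}] ⇒ (1 − 1/7z)y_{n+1} = (1 + 6/7z)y_n
  R(z) = (1 + 6/7z)/(1 − 1/7z).

Solve |R(x)|<1 on ℝ⁻.
x=-1.25: |R|=0.0606
R=−1: 1+6/7x = −1+1/7x ⇒ -5/7x=2 ⇒ x=2/(-5/7)=-2.8000
Confirm numerically:
  x=-2.707: |R|=0.95210 <1
  x=-2.296: |R|=0.72892 <1
  x=-2.217: |R|=0.68374 <1
  x=-3.381: |R|=1.27984 >1
  x=-3.118: |R|=1.15715 >1
  x=-3.014: |R|=1.10685 >1
So |R|<1 on (-2.8000, 0).

(-2.8000, 0).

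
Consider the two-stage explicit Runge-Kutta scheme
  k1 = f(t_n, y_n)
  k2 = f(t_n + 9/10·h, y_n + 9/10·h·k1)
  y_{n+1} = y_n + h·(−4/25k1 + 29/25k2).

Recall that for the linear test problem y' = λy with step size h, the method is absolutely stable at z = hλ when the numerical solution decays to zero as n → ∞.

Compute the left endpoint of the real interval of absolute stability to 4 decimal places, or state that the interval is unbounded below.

z* = -0.9579.

Set f=λy, z=hλ:
  k1=λy_n ⇒ h·k1=z·y_n;  k2=λ(1+9/10z)y_n ⇒ h·k2=z(1+9/10z)y_n
  y_{n+1}/y_n = 1 − 4/25z + 29/25z(1+9/10z) = 1 + z + 261/250z²
  Hence R(z) = 1 + z + 261/250z².

Need |R(x)|<1, x<0.
x=-1.77: |R|=2.5007
R=1: x+261/250x²=0 ⇒ x=−250/261=-0.9579; min R=1−1/(4·261/250)=0.7605>−1
Confirm numerically:
  x=-0.881: |R|=0.92931 <1
  x=-0.742: |R|=0.83279 <1
  x=-0.579: |R|=0.77099 <1
  x=-0.427: |R|=0.76335 <1
  x=-1.454: |R|=1.75314 >1
  x=-1.077: |R|=1.13397 >1
Interval (-0.9579, 0).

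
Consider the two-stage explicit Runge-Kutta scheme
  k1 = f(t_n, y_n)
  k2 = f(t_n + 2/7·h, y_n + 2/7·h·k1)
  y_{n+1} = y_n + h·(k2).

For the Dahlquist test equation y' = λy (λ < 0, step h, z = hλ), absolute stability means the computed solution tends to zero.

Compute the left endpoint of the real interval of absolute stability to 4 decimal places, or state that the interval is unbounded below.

Test eqn y'=λy, z=hλ:
  k1=λy_n ⇒ h·k1=z·y_n;  k2=λ(1+2/7z)y_n ⇒ h·k2=z(1+2/7z)y_n
  y_{n+1}/y_n = 1 + z(1+2/7z) = 1 + z + 2/7z²
  ⇒ R(z) = 1 + z + 2/7z².

Need |R(x)|<1, x<0.
x=-0.44: |R|=0.6153
R=1: x+2/7x²=0 ⇒ x=−7/2=-3.5000; min R=1−1/(4·2/7)=0.1250>−1
Confirm numerically:
  x=-3.224: |R|=0.74576 <1
  x=-3.086: |R|=0.63497 <1
  x=-2.960: |R|=0.54331 <1
  x=-1.404: |R|=0.15920 <1
  x=-4.012: |R|=1.58690 >1
  x=-3.760: |R|=1.27931 >1
  x=-3.562: |R|=1.06310 >1
Stable set (-3.5000, 0).

z* = -3.5000.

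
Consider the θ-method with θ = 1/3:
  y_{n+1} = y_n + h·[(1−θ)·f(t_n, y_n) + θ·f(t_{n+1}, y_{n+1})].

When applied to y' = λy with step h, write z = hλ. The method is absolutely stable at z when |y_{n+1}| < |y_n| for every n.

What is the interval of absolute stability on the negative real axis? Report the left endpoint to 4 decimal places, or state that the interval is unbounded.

z∈(-6.0000,0).

Test eqn y'=λy, z=hλ:
  y_{n+1} = y_n + z·[2/3·y_n + 1/3·y_{n+1}] ⇒ (1 − 1/3z)y_{n+1} = (1 + 2/3z)y_n
  ⇒ R(z) = (1 + 2/3z)/(1 − 1/3z).

Need |R(x)|<1, x<0.
x=-1.37: |R|=0.0595
R=−1: 1+2/3x = −1+1/3x ⇒ -1/3x=2 ⇒ x=2/(-1/3)=-6.0000
Confirm numerically:
  x=-4.792: |R|=0.84497 <1
  x=-4.447: |R|=0.79146 <1
  x=-4.284: |R|=0.76442 <1
  x=-3.945: |R|=0.70410 <1
  x=-6.464: |R|=1.04903 >1
  x=-6.343: |R|=1.03671 >1
  x=-6.174: |R|=1.01897 >1
Interval (-6.0000, 0).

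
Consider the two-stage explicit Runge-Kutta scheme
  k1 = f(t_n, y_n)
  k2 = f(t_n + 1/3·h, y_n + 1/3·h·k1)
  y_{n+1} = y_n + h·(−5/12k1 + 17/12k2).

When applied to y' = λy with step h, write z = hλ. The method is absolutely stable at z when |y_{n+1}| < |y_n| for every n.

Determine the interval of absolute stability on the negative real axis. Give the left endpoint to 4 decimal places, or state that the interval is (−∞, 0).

z∈(-2.1176,0).

Test eqn y'=λy, z=hλ:
  k1=λy_n ⇒ h·k1=z·y_n;  k2=λ(1+1/3z)y_n ⇒ h·k2=z(1+1/3z)y_n
  y_{n+1}/y_n = 1 − 5/12z + 17/12z(1+1/3z) = 1 + z + 17/36z²
  R(z) = 1 + z + 17/36z².

Solve |R(x)|<1 on ℝ⁻.
x=-1.07: |R|=0.4706
R=1: x+17/36x²=0 ⇒ x=−36/17=-2.1176; min R=1−1/(4·17/36)=0.4706>−1
Confirm numerically:
  x=-2.030: |R|=0.91598 <1
  x=-1.846: |R|=0.76320 <1
  x=-1.323: |R|=0.50354 <1
  x=-2.595: |R|=1.58496 >1
  x=-2.569: |R|=1.54755 >1
  x=-2.565: |R|=1.54186 >1
So |R|<1 on (-2.1176, 0).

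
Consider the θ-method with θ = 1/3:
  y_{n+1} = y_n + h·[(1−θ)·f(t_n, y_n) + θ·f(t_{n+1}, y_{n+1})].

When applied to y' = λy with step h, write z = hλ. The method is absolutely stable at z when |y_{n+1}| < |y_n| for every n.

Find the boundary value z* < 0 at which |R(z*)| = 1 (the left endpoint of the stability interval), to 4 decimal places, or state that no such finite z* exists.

z* = -6.0000.

Set f=λy, z=hλ:
  y_{n+1} = y_n + z·[2/3·y_n + 1/3·y_{n+1}] ⇒ (1 − 1/3z)y_{n+1} = (1 + 2/3z)y_n
  Hence R(z) = (1 + 2/3z)/(1 − 1/3z).

Need |R(x)|<1, x<0.
x=-1.78: |R|=0.1172
R=−1: 1+2/3x = −1+1/3x ⇒ -1/3x=2 ⇒ x=2/(-1/3)=-6.0000
Confirm numerically:
  x=-5.660: |R|=0.96074 <1
  x=-4.478: |R|=0.79647 <1
  x=-3.884: |R|=0.69262 <1
  x=-3.371: |R|=0.58735 <1
  x=-6.574: |R|=1.05995 >1
  x=-6.319: |R|=1.03423 >1
  x=-6.037: |R|=1.00409 >1
So |R|<1 on (-6.0000, 0).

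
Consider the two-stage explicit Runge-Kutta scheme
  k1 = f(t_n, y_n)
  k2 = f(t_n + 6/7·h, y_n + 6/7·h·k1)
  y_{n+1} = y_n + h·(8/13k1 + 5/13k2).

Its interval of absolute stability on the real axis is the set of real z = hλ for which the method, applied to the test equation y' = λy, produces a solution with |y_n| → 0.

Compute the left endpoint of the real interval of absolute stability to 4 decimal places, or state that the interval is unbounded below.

left endpoint -3.0333.

On y'=λy, z=hλ:
  k1=λy_n ⇒ h·k1=z·y_n;  k2=λ(1+6/7z)y_n ⇒ h·k2=z(1+6/7z)y_n
  y_{n+1}/y_n = 1 + 8/13z + 5/13z(1+6/7z) = 1 + z + 30/91z²
  so R(z) = 1 + z + 30/91z².

Boundary: |R(x)|=1, x<0.
x=-0.94: |R|=0.3513
R=1: x+30/91x²=0 ⇒ x=−91/30=-3.0333; min R=1−1/(4·30/91)=0.2417>−1
Confirm numerically:
  x=-2.736: |R|=0.73181 <1
  x=-2.084: |R|=0.34778 <1
  x=-1.933: |R|=0.29881 <1
  x=-3.495: |R|=1.53193 >1
  x=-3.270: |R|=1.25513 >1
  x=-3.054: |R|=1.02081 >1
Interval (-3.0333, 0).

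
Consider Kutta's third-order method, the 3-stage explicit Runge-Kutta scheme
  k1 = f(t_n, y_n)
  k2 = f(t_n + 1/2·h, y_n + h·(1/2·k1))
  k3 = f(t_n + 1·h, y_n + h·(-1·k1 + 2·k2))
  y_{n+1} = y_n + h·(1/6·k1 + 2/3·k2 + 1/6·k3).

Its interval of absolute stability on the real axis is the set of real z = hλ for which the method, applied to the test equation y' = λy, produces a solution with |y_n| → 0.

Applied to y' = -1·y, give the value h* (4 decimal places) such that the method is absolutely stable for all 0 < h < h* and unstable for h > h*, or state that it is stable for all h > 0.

(-2.5127,0); λ=-1 ⇒ h* = 2.5127.

With y'=λy (z=hλ):
  order 3, 3-stage ⇒ R(z)=1+z+z^2/2+z^3/6
  (e.g. R(-1.04)=0.31332, |R|=0.31332)

Find x<0 with |R(x)|<1.
x=-1.04: |R|=0.3133
|R(-2.14)|=0.4836 |R(-1.21)|=0.2268 |R(-1.06)|=0.3033
Bisect:
  x_lo=-2.8791 |R|=1.7121  x_hi=-0.3680 |R|=0.6914
  mid=-1.62355 |R|=0.01885 →hi
  mid=-2.25133 |R|=0.61889 →hi
  mid=-2.56521 |R|=1.08838 →lo
  mid=-2.40827 |R|=0.83629 →hi
  mid=-2.48674 |R|=0.95775 →hi
  mid=-2.52598 |R|=1.02189 →lo
  mid=-2.50636 |R|=0.98953 →hi
  mid=-2.51617 |R|=1.00564 →lo
  mid=-2.51126 |R|=0.99757 →hi
  mid=-2.51372 |R|=1.00160 →lo
  ...
  [-2.51280,-2.51264] ⇒ x*=-2.5127
So |R|<1 on (-2.5127, 0).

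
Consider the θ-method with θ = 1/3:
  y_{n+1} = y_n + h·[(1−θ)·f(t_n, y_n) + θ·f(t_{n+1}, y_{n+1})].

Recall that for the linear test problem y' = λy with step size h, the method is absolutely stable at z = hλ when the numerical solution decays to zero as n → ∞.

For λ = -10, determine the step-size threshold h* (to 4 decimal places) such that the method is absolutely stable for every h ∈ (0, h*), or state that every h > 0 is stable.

(-6.0000,0); λ=-10 ⇒ h* = (6)/10 = 0.6000.

Set f=λy, z=hλ:
  y_{n+1} = y_n + z·[2/3·y_n + 1/3·y_{n+1}] ⇒ (1 − 1/3z)y_{n+1} = (1 + 2/3z)y_n
  Hence R(z) = (1 + 2/3z)/(1 − 1/3z).

Solve |R(x)|<1 on ℝ⁻.
x=-1.71: |R|=0.0892
R=−1: 1+2/3x = −1+1/3x ⇒ -1/3x=2 ⇒ x=2/(-1/3)=-6.0000
Confirm numerically:
  x=-5.542: |R|=0.94638 <1
  x=-4.254: |R|=0.75931 <1
  x=-3.698: |R|=0.65632 <1
  x=-6.445: |R|=1.04711 >1
  x=-6.331: |R|=1.03547 >1
So |R|<1 on (-6.0000, 0).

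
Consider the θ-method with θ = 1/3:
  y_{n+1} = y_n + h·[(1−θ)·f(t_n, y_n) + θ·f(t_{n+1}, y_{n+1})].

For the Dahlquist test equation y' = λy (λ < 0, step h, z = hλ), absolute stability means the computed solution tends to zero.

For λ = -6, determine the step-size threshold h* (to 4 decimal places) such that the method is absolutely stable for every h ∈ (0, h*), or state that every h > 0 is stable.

(-6.0000,0); λ=-6 ⇒ h* = (6)/6 = 1.0000.

Test eqn y'=λy, z=hλ:
  y_{n+1} = y_n + z·[2/3·y_n + 1/3·y_{n+1}] ⇒ (1 − 1/3z)y_{n+1} = (1 + 2/3z)y_n
  so R(z) = (1 + 2/3z)/(1 − 1/3z).

Need |R(x)|<1, x<0.
x=-1.2: |R|=0.1429
R=−1: 1+2/3x = −1+1/3x ⇒ -1/3x=2 ⇒ x=2/(-1/3)=-6.0000
Confirm numerically:
  x=-5.108: |R|=0.88999 <1
  x=-3.416: |R|=0.59726 <1
  x=-3.344: |R|=0.58134 <1
  x=-2.845: |R|=0.46022 <1
  x=-6.509: |R|=1.05353 >1
  x=-6.380: |R|=1.04051 >1
  x=-6.251: |R|=1.02713 >1
Stable set (-6.0000, 0).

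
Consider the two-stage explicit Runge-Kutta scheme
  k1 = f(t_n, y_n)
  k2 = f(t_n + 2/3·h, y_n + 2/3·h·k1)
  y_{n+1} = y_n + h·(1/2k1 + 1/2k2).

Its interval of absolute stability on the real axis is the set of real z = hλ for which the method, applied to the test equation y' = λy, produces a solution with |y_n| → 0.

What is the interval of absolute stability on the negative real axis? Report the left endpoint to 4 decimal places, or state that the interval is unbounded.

z∈(-3.0000,0).

Set f=λy, z=hλ:
  k1=λy_n ⇒ h·k1=z·y_n;  k2=λ(1+2/3z)y_n ⇒ h·k2=z(1+2/3z)y_n
  y_{n+1}/y_n = 1 + 1/2z + 1/2z(1+2/3z) = 1 + z + 1/3z²
  R(z) = 1 + z + 1/3z².

Boundary: |R(x)|=1, x<0.
x=-1.58: |R|=0.2521
R=1: x+1/3x²=0 ⇒ x=−3=-3.0000; min R=1−1/(4·1/3)=0.2500>−1
Confirm numerically:
  x=-2.747: |R|=0.76834 <1
  x=-1.687: |R|=0.26166 <1
  x=-1.364: |R|=0.25617 <1
  x=-3.499: |R|=1.58200 >1
  x=-3.415: |R|=1.47241 >1
  x=-3.050: |R|=1.05083 >1
Stable set (-3.0000, 0).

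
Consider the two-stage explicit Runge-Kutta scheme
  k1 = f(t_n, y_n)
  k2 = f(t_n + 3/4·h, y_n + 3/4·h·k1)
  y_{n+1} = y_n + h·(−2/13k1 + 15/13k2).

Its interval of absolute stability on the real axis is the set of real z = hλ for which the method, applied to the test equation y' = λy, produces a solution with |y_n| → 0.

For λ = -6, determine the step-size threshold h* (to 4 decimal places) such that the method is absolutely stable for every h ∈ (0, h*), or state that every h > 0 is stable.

(-1.1556,0); λ=-6 ⇒ h* = (52/45)/6 = 0.1926.

Test eqn y'=λy, z=hλ:
  k1=λy_n ⇒ h·k1=z·y_n;  k2=λ(1+3/4z)y_n ⇒ h·k2=z(1+3/4z)y_n
  y_{n+1}/y_n = 1 − 2/13z + 15/13z(1+3/4z) = 1 + z + 45/52z²
  Hence R(z) = 1 + z + 45/52z².

Find x<0 with |R(x)|<1.
x=-1.56: |R|=1.5460
R=1: x+45/52x²=0 ⇒ x=−52/45=-1.1556; min R=1−1/(4·45/52)=0.7111>−1
Confirm numerically:
  x=-1.059: |R|=0.91151 <1
  x=-0.919: |R|=0.81187 <1
  x=-0.891: |R|=0.79601 <1
  x=-0.747: |R|=0.73589 <1
  x=-1.719: |R|=1.83818 >1
  x=-1.491: |R|=1.43282 >1
So |R|<1 on (-1.1556, 0).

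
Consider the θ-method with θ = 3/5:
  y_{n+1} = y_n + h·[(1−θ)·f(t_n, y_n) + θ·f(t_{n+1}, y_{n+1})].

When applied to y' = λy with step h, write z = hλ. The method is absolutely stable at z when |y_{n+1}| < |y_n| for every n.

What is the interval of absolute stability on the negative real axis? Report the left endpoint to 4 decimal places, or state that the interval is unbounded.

interval (−∞, 0).

Test eqn y'=λy, z=hλ:
  y_{n+1} = y_n + z·[2/5·y_n + 3/5·y_{n+1}] ⇒ (1 − 3/5z)y_{n+1} = (1 + 2/5z)y_n
  R(z) = (1 + 2/5z)/(1 − 3/5z).

Need |R(x)|<1, x<0.
x=-1.74: |R|=0.1487
x=-2: |R|=0.0909
x=-10: |R|=0.4286
x=-100: |R|=0.6393
θ=3/5≥1/2 ⇒ |1+2/5x|<|1−3/5x| ∀x<0 ⇒ stable on all of ℝ⁻.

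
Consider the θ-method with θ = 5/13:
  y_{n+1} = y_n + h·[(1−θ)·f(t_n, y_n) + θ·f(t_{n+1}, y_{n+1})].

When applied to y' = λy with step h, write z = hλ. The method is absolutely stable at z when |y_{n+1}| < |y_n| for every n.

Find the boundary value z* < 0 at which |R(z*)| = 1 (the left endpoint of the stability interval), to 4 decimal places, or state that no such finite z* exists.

On y'=λy, z=hλ:
  y_{n+1} = y_n + z·[8/13·y_n + 5/13·y_{n+1}] ⇒ (1 − 5/13z)y_{n+1} = (1 + 8/13z)y_n
  R(z) = (1 + 8/13z)/(1 − 5/13z).

Solve |R(x)|<1 on ℝ⁻.
x=-1.59: |R|=0.0134
R=−1: 1+8/13x = −1+5/13x ⇒ -3/13x=2 ⇒ x=2/(-3/13)=-8.6667
Confirm numerically:
  x=-5.923: |R|=0.80685 <1
  x=-5.703: |R|=0.78584 <1
  x=-3.805: |R|=0.54457 <1
  x=-8.858: |R|=1.01002 >1
  x=-8.727: |R|=1.00320 >1
So |R|<1 on (-8.6667, 0).

left endpoint -8.6667.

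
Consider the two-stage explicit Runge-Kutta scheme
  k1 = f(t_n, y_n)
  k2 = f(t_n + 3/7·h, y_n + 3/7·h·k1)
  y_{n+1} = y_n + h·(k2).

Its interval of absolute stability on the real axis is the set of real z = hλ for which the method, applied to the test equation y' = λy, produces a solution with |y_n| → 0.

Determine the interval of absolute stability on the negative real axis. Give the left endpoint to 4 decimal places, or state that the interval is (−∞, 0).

With y'=λy (z=hλ):
  k1=λy_n ⇒ h·k1=z·y_n;  k2=λ(1+3/7z)y_n ⇒ h·k2=z(1+3/7z)y_n
  y_{n+1}/y_n = 1 + z(1+3/7z) = 1 + z + 3/7z²
  Hence R(z) = 1 + z + 3/7z².

Need |R(x)|<1, x<0.
x=-1.51: |R|=0.4672
R=1: x+3/7x²=0 ⇒ x=−7/3=-2.3333; min R=1−1/(4·3/7)=0.4167>−1
Confirm numerically:
  x=-2.255: |R|=0.92430 <1
  x=-1.415: |R|=0.44310 <1
  x=-0.948: |R|=0.43716 <1
  x=-2.786: |R|=1.54048 >1
  x=-2.685: |R|=1.40467 >1
  x=-2.528: |R|=1.21091 >1
So |R|<1 on (-2.3333, 0).

(-2.3333, 0).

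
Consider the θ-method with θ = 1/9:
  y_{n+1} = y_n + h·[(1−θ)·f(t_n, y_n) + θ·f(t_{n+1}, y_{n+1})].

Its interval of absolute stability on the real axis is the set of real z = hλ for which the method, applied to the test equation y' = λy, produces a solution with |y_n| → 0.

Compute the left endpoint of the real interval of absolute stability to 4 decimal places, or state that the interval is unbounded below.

Test eqn y'=λy, z=hλ:
  y_{n+1} = y_n + z·[8/9·y_n + 1/9·y_{n+1}] ⇒ (1 − 1/9z)y_{n+1} = (1 + 8/9z)y_n
  so R(z) = (1 + 8/9z)/(1 − 1/9z).

Boundary: |R(x)|=1, x<0.
x=-1.49: |R|=0.2784
R=−1: 1+8/9x = −1+1/9x ⇒ -7/9x=2 ⇒ x=2/(-7/9)=-2.5714
Confirm numerically:
  x=-2.534: |R|=0.97728 <1
  x=-2.211: |R|=0.77495 <1
  x=-1.636: |R|=0.38436 <1
  x=-1.190: |R|=0.05103 <1
  x=-2.862: |R|=1.17147 >1
  x=-2.775: |R|=1.12102 >1
So |R|<1 on (-2.5714, 0).

z* = -2.5714.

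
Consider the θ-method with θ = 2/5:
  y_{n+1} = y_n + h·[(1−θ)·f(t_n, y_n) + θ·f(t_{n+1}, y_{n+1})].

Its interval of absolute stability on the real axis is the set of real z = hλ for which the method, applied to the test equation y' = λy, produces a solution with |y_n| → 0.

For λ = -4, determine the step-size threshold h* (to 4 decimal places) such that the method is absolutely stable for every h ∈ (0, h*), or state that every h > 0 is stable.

On y'=λy, z=hλ:
  y_{n+1} = y_n + z·[3/5·y_n + 2/5·y_{n+1}] ⇒ (1 − 2/5z)y_{n+1} = (1 + 3/5z)y_n
  so R(z) = (1 + 3/5z)/(1 − 2/5z).

Solve |R(x)|<1 on ℝ⁻.
x=-1.62: |R|=0.0170
R=−1: 1+3/5x = −1+2/5x ⇒ -1/5x=2 ⇒ x=2/(-1/5)=-10.0000
Confirm numerically:
  x=-5.168: |R|=0.68492 <1
  x=-4.614: |R|=0.62145 <1
  x=-4.306: |R|=0.58169 <1
  x=-10.325: |R|=1.01267 >1
  x=-10.207: |R|=1.00815 >1
Interval (-10.0000, 0).

(-10.0000,0); λ=-4 ⇒ h* = (10)/4 = 2.5000.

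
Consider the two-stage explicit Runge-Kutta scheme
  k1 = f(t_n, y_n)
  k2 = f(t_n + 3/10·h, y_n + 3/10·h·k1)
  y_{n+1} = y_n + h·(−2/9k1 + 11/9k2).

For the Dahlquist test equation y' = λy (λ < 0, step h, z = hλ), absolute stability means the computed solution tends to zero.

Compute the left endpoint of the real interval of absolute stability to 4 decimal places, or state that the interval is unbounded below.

On y'=λy, z=hλ:
  k1=λy_n ⇒ h·k1=z·y_n;  k2=λ(1+3/10z)y_n ⇒ h·k2=z(1+3/10z)y_n
  y_{n+1}/y_n = 1 − 2/9z + 11/9z(1+3/10z) = 1 + z + 11/30z²
  so R(z) = 1 + z + 11/30z².

Need |R(x)|<1, x<0.
x=-0.52: |R|=0.5791
R=1: x+11/30x²=0 ⇒ x=−30/11=-2.7273; min R=1−1/(4·11/30)=0.3182>−1
Confirm numerically:
  x=-2.296: |R|=0.63693 <1
  x=-1.959: |R|=0.44815 <1
  x=-1.354: |R|=0.31822 <1
  x=-3.183: |R|=1.53188 >1
  x=-3.125: |R|=1.45573 >1
Interval (-2.7273, 0).

left endpoint -2.7273.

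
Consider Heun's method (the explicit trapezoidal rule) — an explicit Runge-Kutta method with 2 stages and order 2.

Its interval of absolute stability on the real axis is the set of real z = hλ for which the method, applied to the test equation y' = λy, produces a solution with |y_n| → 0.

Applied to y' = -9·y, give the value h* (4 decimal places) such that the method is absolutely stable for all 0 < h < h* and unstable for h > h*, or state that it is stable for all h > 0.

On y'=λy, z=hλ:
  order 2, 2-stage ⇒ R(z)=1+z+z^2/2
  (e.g. R(-0.45)=0.65125, |R|=0.65125)

Find x<0 with |R(x)|<1.
x=-0.45: |R|=0.6512
|R(-2.35)|=1.4113 |R(-1.38)|=0.5722 |R(-0.99)|=0.5000
Bisect:
  x_lo=-2.4197 |R|=1.5078  x_hi=-0.3123 |R|=0.7365
  mid=-1.36598 |R|=0.56697 →hi
  mid=-1.89285 |R|=0.89859 →hi
  mid=-2.15628 |R|=1.16849 →lo
  mid=-2.02456 |R|=1.02486 →lo
  mid=-1.95870 |R|=0.95956 →hi
  mid=-1.99163 |R|=0.99167 →hi
  mid=-2.00810 |R|=1.00813 →lo
  mid=-1.99986 |R|=0.99986 →hi
  mid=-2.00398 |R|=1.00399 →lo
  ...
  [-2.00012,-1.99999] ⇒ x*=-2.0000
So |R|<1 on (-2.0000, 0).

(-2.0000,0); λ=-9 ⇒ h* = 0.2222.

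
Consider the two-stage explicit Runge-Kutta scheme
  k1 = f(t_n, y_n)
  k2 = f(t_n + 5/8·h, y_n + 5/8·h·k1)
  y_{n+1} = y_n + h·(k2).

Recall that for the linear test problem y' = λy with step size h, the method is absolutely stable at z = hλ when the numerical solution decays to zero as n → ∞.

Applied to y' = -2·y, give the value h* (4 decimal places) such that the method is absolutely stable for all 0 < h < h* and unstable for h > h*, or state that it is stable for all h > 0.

Test eqn y'=λy, z=hλ:
  k1=λy_n ⇒ h·k1=z·y_n;  k2=λ(1+5/8z)y_n ⇒ h·k2=z(1+5/8z)y_n
  y_{n+1}/y_n = 1 + z(1+5/8z) = 1 + z + 5/8z²
  ⇒ R(z) = 1 + z + 5/8z².

Need |R(x)|<1, x<0.
x=-0.69: |R|=0.6076
R=1: x+5/8x²=0 ⇒ x=−8/5=-1.6000; min R=1−1/(4·5/8)=0.6000>−1
Confirm numerically:
  x=-1.197: |R|=0.69851 <1
  x=-1.001: |R|=0.62525 <1
  x=-0.882: |R|=0.60420 <1
  x=-2.107: |R|=1.66766 >1
  x=-1.767: |R|=1.18443 >1
  x=-1.621: |R|=1.02128 >1
So |R|<1 on (-1.6000, 0).

(-1.6000,0); λ=-2 ⇒ h* = (8/5)/2 = 0.8000.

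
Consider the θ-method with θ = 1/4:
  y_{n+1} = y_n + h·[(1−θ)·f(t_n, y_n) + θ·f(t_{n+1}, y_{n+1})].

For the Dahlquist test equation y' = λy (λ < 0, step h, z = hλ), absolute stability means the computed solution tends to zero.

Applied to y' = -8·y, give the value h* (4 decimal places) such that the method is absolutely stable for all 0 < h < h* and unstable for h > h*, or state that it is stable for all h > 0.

Set f=λy, z=hλ:
  y_{n+1} = y_n + z·[3/4·y_n + 1/4·y_{n+1}] ⇒ (1 − 1/4z)y_{n+1} = (1 + 3/4z)y_n
  ⇒ R(z) = (1 + 3/4z)/(1 − 1/4z).

Solve |R(x)|<1 on ℝ⁻.
x=-1.65: |R|=0.1681
R=−1: 1+3/4x = −1+1/4x ⇒ -1/2x=2 ⇒ x=2/(-1/2)=-4.0000
Confirm numerically:
  x=-3.907: |R|=0.97648 <1
  x=-3.180: |R|=0.77159 <1
  x=-2.122: |R|=0.38648 <1
  x=-4.084: |R|=1.02078 >1
  x=-4.058: |R|=1.01440 >1
Interval (-4.0000, 0).

(-4.0000,0); λ=-8 ⇒ h* = (4)/8 = 0.5000.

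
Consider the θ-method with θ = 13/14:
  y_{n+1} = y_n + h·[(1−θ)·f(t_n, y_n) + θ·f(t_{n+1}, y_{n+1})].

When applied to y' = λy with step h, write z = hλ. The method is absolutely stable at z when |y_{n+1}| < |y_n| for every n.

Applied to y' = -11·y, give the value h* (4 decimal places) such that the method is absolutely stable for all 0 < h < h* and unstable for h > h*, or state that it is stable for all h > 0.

Test eqn y'=λy, z=hλ:
  y_{n+1} = y_n + z·[1/14·y_n + 13/14·y_{n+1}] ⇒ (1 − 13/14z)y_{n+1} = (1 + 1/14z)y_n
  ⇒ R(z) = (1 + 1/14z)/(1 − 13/14z).

Need |R(x)|<1, x<0.
x=-0.34: |R|=0.7416
x=-2: |R|=0.3000
x=-10: |R|=0.0278
x=-100: |R|=0.0654
θ=13/14≥1/2 ⇒ |1+1/14x|<|1−13/14x| ∀x<0 ⇒ interval (−∞,0).

interval (−∞, 0). Any h>0 works for λ=-11.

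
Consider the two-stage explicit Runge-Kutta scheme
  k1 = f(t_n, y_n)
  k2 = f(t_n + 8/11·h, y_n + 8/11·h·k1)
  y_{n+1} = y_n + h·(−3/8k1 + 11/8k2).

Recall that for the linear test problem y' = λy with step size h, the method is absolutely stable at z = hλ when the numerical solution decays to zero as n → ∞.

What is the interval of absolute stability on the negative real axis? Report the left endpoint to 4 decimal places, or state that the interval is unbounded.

Test eqn y'=λy, z=hλ:
  k1=λy_n ⇒ h·k1=z·y_n;  k2=λ(1+8/11z)y_n ⇒ h·k2=z(1+8/11z)y_n
  y_{n+1}/y_n = 1 − 3/8z + 11/8z(1+8/11z) = 1 + z + z²
  ⇒ R(z) = 1 + z + z².

Find x<0 with |R(x)|<1.
x=-0.39: |R|=0.7621
R=1: x+1x²=0 ⇒ x=−1=-1.0000; min R=1−1/(4·1)=0.7500>−1
Confirm numerically:
  x=-0.947: |R|=0.94981 <1
  x=-0.792: |R|=0.83526 <1
  x=-0.460: |R|=0.75160 <1
  x=-1.598: |R|=1.95560 >1
  x=-1.319: |R|=1.42076 >1
Interval (-1.0000, 0).

(-1.0000, 0).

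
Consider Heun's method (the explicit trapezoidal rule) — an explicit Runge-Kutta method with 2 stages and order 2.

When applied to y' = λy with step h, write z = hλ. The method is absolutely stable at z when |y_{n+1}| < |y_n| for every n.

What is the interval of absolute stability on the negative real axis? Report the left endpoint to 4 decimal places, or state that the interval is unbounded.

z∈(-2.0000,0).

With y'=λy (z=hλ):
  order 2, 2-stage ⇒ R(z)=1+z+z^2/2
  (e.g. R(-1.08)=0.50320, |R|=0.50320)

Find x<0 with |R(x)|<1.
x=-1.08: |R|=0.5032
|R(-1.83)|=0.8445 |R(-1.07)|=0.5025 |R(-0.58)|=0.5882
Bisect:
  x_lo=-2.8384 |R|=2.1898  x_hi=-0.0546 |R|=0.9469
  mid=-1.44647 |R|=0.59967 →hi
  mid=-2.14242 |R|=1.15257 →lo
  mid=-1.79445 |R|=0.81557 →hi
  mid=-1.96843 |R|=0.96893 →hi
  mid=-2.05543 |R|=1.05696 →lo
  mid=-2.01193 |R|=1.01200 →lo
  mid=-1.99018 |R|=0.99023 →hi
  ...
  [-2.00004,-1.99987] ⇒ x*=-2.0000
So |R|<1 on (-2.0000, 0).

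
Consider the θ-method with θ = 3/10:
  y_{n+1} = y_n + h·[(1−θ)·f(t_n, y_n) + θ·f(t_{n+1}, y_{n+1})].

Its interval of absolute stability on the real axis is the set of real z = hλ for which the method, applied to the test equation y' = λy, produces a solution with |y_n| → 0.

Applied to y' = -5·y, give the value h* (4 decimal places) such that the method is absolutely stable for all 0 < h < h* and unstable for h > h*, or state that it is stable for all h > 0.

(-5.0000,0); λ=-5 ⇒ h* = (5)/5 = 1.0000.

With y'=λy (z=hλ):
  y_{n+1} = y_n + z·[7/10·y_n + 3/10·y_{n+1}] ⇒ (1 − 3/10z)y_{n+1} = (1 + 7/10z)y_n
  Hence R(z) = (1 + 7/10z)/(1 − 3/10z).

Find x<0 with |R(x)|<1.
x=-0.5: |R|=0.5652
R=−1: 1+7/10x = −1+3/10x ⇒ -2/5x=2 ⇒ x=2/(-2/5)=-5.0000
Confirm numerically:
  x=-4.516: |R|=0.91778 <1
  x=-3.682: |R|=0.74950 <1
  x=-3.159: |R|=0.62191 <1
  x=-5.500: |R|=1.07547 >1
  x=-5.345: |R|=1.05301 >1
  x=-5.239: |R|=1.03717 >1
Stable set (-5.0000, 0).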